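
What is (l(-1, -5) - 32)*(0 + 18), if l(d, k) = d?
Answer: -594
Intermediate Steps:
(l(-1, -5) - 32)*(0 + 18) = (-1 - 32)*(0 + 18) = -33*18 = -594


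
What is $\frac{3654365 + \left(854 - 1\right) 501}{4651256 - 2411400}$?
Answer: $\frac{2040859}{1119928} \approx 1.8223$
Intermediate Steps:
$\frac{3654365 + \left(854 - 1\right) 501}{4651256 - 2411400} = \frac{3654365 + 853 \cdot 501}{2239856} = \left(3654365 + 427353\right) \frac{1}{2239856} = 4081718 \cdot \frac{1}{2239856} = \frac{2040859}{1119928}$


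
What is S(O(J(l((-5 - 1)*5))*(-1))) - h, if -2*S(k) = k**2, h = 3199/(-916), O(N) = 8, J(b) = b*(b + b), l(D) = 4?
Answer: -26113/916 ≈ -28.508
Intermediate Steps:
J(b) = 2*b**2 (J(b) = b*(2*b) = 2*b**2)
h = -3199/916 (h = 3199*(-1/916) = -3199/916 ≈ -3.4924)
S(k) = -k**2/2
S(O(J(l((-5 - 1)*5))*(-1))) - h = -1/2*8**2 - 1*(-3199/916) = -1/2*64 + 3199/916 = -32 + 3199/916 = -26113/916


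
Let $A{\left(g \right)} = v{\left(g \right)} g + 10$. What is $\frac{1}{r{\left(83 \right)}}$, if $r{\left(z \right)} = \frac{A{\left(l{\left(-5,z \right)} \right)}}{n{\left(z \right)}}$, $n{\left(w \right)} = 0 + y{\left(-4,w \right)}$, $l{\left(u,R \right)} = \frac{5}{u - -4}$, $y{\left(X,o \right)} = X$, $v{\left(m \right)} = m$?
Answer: $- \frac{4}{35} \approx -0.11429$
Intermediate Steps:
$l{\left(u,R \right)} = \frac{5}{4 + u}$ ($l{\left(u,R \right)} = \frac{5}{u + 4} = \frac{5}{4 + u}$)
$A{\left(g \right)} = 10 + g^{2}$ ($A{\left(g \right)} = g g + 10 = g^{2} + 10 = 10 + g^{2}$)
$n{\left(w \right)} = -4$ ($n{\left(w \right)} = 0 - 4 = -4$)
$r{\left(z \right)} = - \frac{35}{4}$ ($r{\left(z \right)} = \frac{10 + \left(\frac{5}{4 - 5}\right)^{2}}{-4} = \left(10 + \left(\frac{5}{-1}\right)^{2}\right) \left(- \frac{1}{4}\right) = \left(10 + \left(5 \left(-1\right)\right)^{2}\right) \left(- \frac{1}{4}\right) = \left(10 + \left(-5\right)^{2}\right) \left(- \frac{1}{4}\right) = \left(10 + 25\right) \left(- \frac{1}{4}\right) = 35 \left(- \frac{1}{4}\right) = - \frac{35}{4}$)
$\frac{1}{r{\left(83 \right)}} = \frac{1}{- \frac{35}{4}} = - \frac{4}{35}$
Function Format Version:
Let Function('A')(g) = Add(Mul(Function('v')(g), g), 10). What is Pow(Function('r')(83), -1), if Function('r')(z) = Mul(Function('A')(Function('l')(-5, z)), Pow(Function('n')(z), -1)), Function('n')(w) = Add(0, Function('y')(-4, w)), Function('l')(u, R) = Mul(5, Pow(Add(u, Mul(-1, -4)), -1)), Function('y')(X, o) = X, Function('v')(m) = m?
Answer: Rational(-4, 35) ≈ -0.11429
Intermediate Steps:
Function('l')(u, R) = Mul(5, Pow(Add(4, u), -1)) (Function('l')(u, R) = Mul(5, Pow(Add(u, 4), -1)) = Mul(5, Pow(Add(4, u), -1)))
Function('A')(g) = Add(10, Pow(g, 2)) (Function('A')(g) = Add(Mul(g, g), 10) = Add(Pow(g, 2), 10) = Add(10, Pow(g, 2)))
Function('n')(w) = -4 (Function('n')(w) = Add(0, -4) = -4)
Function('r')(z) = Rational(-35, 4) (Function('r')(z) = Mul(Add(10, Pow(Mul(5, Pow(Add(4, -5), -1)), 2)), Pow(-4, -1)) = Mul(Add(10, Pow(Mul(5, Pow(-1, -1)), 2)), Rational(-1, 4)) = Mul(Add(10, Pow(Mul(5, -1), 2)), Rational(-1, 4)) = Mul(Add(10, Pow(-5, 2)), Rational(-1, 4)) = Mul(Add(10, 25), Rational(-1, 4)) = Mul(35, Rational(-1, 4)) = Rational(-35, 4))
Pow(Function('r')(83), -1) = Pow(Rational(-35, 4), -1) = Rational(-4, 35)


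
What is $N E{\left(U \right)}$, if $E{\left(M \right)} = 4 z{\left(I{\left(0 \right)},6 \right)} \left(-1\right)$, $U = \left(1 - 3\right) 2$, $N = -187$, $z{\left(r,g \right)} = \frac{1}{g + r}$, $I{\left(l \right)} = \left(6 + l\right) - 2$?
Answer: $\frac{374}{5} \approx 74.8$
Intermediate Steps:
$I{\left(l \right)} = 4 + l$
$U = -4$ ($U = \left(-2\right) 2 = -4$)
$E{\left(M \right)} = - \frac{2}{5}$ ($E{\left(M \right)} = \frac{4}{6 + \left(4 + 0\right)} \left(-1\right) = \frac{4}{6 + 4} \left(-1\right) = \frac{4}{10} \left(-1\right) = 4 \cdot \frac{1}{10} \left(-1\right) = \frac{2}{5} \left(-1\right) = - \frac{2}{5}$)
$N E{\left(U \right)} = \left(-187\right) \left(- \frac{2}{5}\right) = \frac{374}{5}$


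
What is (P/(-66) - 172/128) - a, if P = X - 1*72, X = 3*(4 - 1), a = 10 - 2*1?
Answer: -2953/352 ≈ -8.3892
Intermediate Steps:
a = 8 (a = 10 - 2 = 8)
X = 9 (X = 3*3 = 9)
P = -63 (P = 9 - 1*72 = 9 - 72 = -63)
(P/(-66) - 172/128) - a = (-63/(-66) - 172/128) - 1*8 = (-63*(-1/66) - 172*1/128) - 8 = (21/22 - 43/32) - 8 = -137/352 - 8 = -2953/352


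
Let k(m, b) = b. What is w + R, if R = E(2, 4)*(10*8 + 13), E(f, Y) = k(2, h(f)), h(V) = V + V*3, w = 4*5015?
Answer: 20804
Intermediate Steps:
w = 20060
h(V) = 4*V (h(V) = V + 3*V = 4*V)
E(f, Y) = 4*f
R = 744 (R = (4*2)*(10*8 + 13) = 8*(80 + 13) = 8*93 = 744)
w + R = 20060 + 744 = 20804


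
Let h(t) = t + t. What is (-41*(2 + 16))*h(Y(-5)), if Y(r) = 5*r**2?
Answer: -184500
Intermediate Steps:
h(t) = 2*t
(-41*(2 + 16))*h(Y(-5)) = (-41*(2 + 16))*(2*(5*(-5)**2)) = (-41*18)*(2*(5*25)) = -1476*125 = -738*250 = -184500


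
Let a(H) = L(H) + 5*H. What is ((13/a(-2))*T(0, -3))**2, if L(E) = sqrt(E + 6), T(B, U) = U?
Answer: 1521/64 ≈ 23.766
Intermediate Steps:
L(E) = sqrt(6 + E)
a(H) = sqrt(6 + H) + 5*H
((13/a(-2))*T(0, -3))**2 = ((13/(sqrt(6 - 2) + 5*(-2)))*(-3))**2 = ((13/(sqrt(4) - 10))*(-3))**2 = ((13/(2 - 10))*(-3))**2 = ((13/(-8))*(-3))**2 = ((13*(-1/8))*(-3))**2 = (-13/8*(-3))**2 = (39/8)**2 = 1521/64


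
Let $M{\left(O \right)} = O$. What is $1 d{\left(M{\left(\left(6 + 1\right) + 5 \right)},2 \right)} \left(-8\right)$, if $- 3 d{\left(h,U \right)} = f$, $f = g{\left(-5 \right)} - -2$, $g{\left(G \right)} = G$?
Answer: $-8$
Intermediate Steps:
$f = -3$ ($f = -5 - -2 = -5 + 2 = -3$)
$d{\left(h,U \right)} = 1$ ($d{\left(h,U \right)} = \left(- \frac{1}{3}\right) \left(-3\right) = 1$)
$1 d{\left(M{\left(\left(6 + 1\right) + 5 \right)},2 \right)} \left(-8\right) = 1 \cdot 1 \left(-8\right) = 1 \left(-8\right) = -8$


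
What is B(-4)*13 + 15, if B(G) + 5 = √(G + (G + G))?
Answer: -50 + 26*I*√3 ≈ -50.0 + 45.033*I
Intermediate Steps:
B(G) = -5 + √3*√G (B(G) = -5 + √(G + (G + G)) = -5 + √(G + 2*G) = -5 + √(3*G) = -5 + √3*√G)
B(-4)*13 + 15 = (-5 + √3*√(-4))*13 + 15 = (-5 + √3*(2*I))*13 + 15 = (-5 + 2*I*√3)*13 + 15 = (-65 + 26*I*√3) + 15 = -50 + 26*I*√3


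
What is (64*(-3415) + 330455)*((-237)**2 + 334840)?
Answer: 43751952055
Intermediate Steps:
(64*(-3415) + 330455)*((-237)**2 + 334840) = (-218560 + 330455)*(56169 + 334840) = 111895*391009 = 43751952055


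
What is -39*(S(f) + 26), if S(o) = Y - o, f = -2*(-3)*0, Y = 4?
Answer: -1170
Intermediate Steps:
f = 0 (f = 6*0 = 0)
S(o) = 4 - o
-39*(S(f) + 26) = -39*((4 - 1*0) + 26) = -39*((4 + 0) + 26) = -39*(4 + 26) = -39*30 = -1170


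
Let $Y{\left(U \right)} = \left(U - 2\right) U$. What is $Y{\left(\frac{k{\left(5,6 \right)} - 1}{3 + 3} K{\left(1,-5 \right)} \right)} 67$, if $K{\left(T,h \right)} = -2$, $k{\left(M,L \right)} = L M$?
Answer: $\frac{68005}{9} \approx 7556.1$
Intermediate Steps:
$Y{\left(U \right)} = U \left(-2 + U\right)$ ($Y{\left(U \right)} = \left(-2 + U\right) U = U \left(-2 + U\right)$)
$Y{\left(\frac{k{\left(5,6 \right)} - 1}{3 + 3} K{\left(1,-5 \right)} \right)} 67 = \frac{6 \cdot 5 - 1}{3 + 3} \left(-2\right) \left(-2 + \frac{6 \cdot 5 - 1}{3 + 3} \left(-2\right)\right) 67 = \frac{30 - 1}{6} \left(-2\right) \left(-2 + \frac{30 - 1}{6} \left(-2\right)\right) 67 = 29 \cdot \frac{1}{6} \left(-2\right) \left(-2 + 29 \cdot \frac{1}{6} \left(-2\right)\right) 67 = \frac{29}{6} \left(-2\right) \left(-2 + \frac{29}{6} \left(-2\right)\right) 67 = - \frac{29 \left(-2 - \frac{29}{3}\right)}{3} \cdot 67 = \left(- \frac{29}{3}\right) \left(- \frac{35}{3}\right) 67 = \frac{1015}{9} \cdot 67 = \frac{68005}{9}$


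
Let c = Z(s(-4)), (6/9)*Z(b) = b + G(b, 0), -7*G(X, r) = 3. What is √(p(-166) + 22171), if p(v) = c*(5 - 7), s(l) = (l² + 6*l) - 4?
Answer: √1088206/7 ≈ 149.02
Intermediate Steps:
G(X, r) = -3/7 (G(X, r) = -⅐*3 = -3/7)
s(l) = -4 + l² + 6*l
Z(b) = -9/14 + 3*b/2 (Z(b) = 3*(b - 3/7)/2 = 3*(-3/7 + b)/2 = -9/14 + 3*b/2)
c = -261/14 (c = -9/14 + 3*(-4 + (-4)² + 6*(-4))/2 = -9/14 + 3*(-4 + 16 - 24)/2 = -9/14 + (3/2)*(-12) = -9/14 - 18 = -261/14 ≈ -18.643)
p(v) = 261/7 (p(v) = -261*(5 - 7)/14 = -261/14*(-2) = 261/7)
√(p(-166) + 22171) = √(261/7 + 22171) = √(155458/7) = √1088206/7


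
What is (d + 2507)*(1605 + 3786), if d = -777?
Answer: 9326430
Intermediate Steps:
(d + 2507)*(1605 + 3786) = (-777 + 2507)*(1605 + 3786) = 1730*5391 = 9326430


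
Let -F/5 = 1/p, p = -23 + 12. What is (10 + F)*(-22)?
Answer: -230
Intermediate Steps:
p = -11
F = 5/11 (F = -5/(-11) = -5*(-1/11) = 5/11 ≈ 0.45455)
(10 + F)*(-22) = (10 + 5/11)*(-22) = (115/11)*(-22) = -230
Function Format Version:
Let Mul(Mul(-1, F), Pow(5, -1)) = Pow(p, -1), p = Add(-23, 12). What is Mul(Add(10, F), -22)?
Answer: -230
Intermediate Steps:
p = -11
F = Rational(5, 11) (F = Mul(-5, Pow(-11, -1)) = Mul(-5, Rational(-1, 11)) = Rational(5, 11) ≈ 0.45455)
Mul(Add(10, F), -22) = Mul(Add(10, Rational(5, 11)), -22) = Mul(Rational(115, 11), -22) = -230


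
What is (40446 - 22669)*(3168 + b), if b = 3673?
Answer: 121612457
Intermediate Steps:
(40446 - 22669)*(3168 + b) = (40446 - 22669)*(3168 + 3673) = 17777*6841 = 121612457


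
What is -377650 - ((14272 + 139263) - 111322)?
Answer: -419863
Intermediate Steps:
-377650 - ((14272 + 139263) - 111322) = -377650 - (153535 - 111322) = -377650 - 1*42213 = -377650 - 42213 = -419863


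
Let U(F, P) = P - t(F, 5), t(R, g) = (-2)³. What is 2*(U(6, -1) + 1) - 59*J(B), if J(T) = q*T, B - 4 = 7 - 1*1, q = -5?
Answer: 2966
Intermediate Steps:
t(R, g) = -8
U(F, P) = 8 + P (U(F, P) = P - 1*(-8) = P + 8 = 8 + P)
B = 10 (B = 4 + (7 - 1*1) = 4 + (7 - 1) = 4 + 6 = 10)
J(T) = -5*T
2*(U(6, -1) + 1) - 59*J(B) = 2*((8 - 1) + 1) - (-295)*10 = 2*(7 + 1) - 59*(-50) = 2*8 + 2950 = 16 + 2950 = 2966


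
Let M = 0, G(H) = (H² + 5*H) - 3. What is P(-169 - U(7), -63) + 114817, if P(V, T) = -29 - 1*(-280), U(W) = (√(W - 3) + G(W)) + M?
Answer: 115068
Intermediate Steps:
G(H) = -3 + H² + 5*H
U(W) = -3 + W² + √(-3 + W) + 5*W (U(W) = (√(W - 3) + (-3 + W² + 5*W)) + 0 = (√(-3 + W) + (-3 + W² + 5*W)) + 0 = (-3 + W² + √(-3 + W) + 5*W) + 0 = -3 + W² + √(-3 + W) + 5*W)
P(V, T) = 251 (P(V, T) = -29 + 280 = 251)
P(-169 - U(7), -63) + 114817 = 251 + 114817 = 115068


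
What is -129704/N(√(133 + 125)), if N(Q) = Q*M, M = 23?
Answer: -64852*√258/2967 ≈ -351.09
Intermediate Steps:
N(Q) = 23*Q (N(Q) = Q*23 = 23*Q)
-129704/N(√(133 + 125)) = -129704*1/(23*√(133 + 125)) = -129704*√258/5934 = -64852*√258/2967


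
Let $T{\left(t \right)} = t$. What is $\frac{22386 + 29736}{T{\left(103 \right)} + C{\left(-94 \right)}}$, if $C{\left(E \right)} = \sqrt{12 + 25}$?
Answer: $\frac{894761}{1762} - \frac{8687 \sqrt{37}}{1762} \approx 477.82$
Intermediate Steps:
$C{\left(E \right)} = \sqrt{37}$
$\frac{22386 + 29736}{T{\left(103 \right)} + C{\left(-94 \right)}} = \frac{22386 + 29736}{103 + \sqrt{37}} = \frac{52122}{103 + \sqrt{37}}$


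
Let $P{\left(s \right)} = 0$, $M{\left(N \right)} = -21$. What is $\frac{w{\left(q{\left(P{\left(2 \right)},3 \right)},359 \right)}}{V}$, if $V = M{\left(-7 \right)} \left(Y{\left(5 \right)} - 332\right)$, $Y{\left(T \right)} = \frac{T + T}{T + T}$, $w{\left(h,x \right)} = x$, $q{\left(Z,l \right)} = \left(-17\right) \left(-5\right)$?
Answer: $\frac{359}{6951} \approx 0.051647$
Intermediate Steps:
$q{\left(Z,l \right)} = 85$
$Y{\left(T \right)} = 1$ ($Y{\left(T \right)} = \frac{2 T}{2 T} = 2 T \frac{1}{2 T} = 1$)
$V = 6951$ ($V = - 21 \left(1 - 332\right) = \left(-21\right) \left(-331\right) = 6951$)
$\frac{w{\left(q{\left(P{\left(2 \right)},3 \right)},359 \right)}}{V} = \frac{359}{6951}$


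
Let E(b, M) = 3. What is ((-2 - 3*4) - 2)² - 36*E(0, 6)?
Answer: 148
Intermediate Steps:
((-2 - 3*4) - 2)² - 36*E(0, 6) = ((-2 - 3*4) - 2)² - 36*3 = ((-2 - 12) - 2)² - 108 = (-14 - 2)² - 108 = (-16)² - 108 = 256 - 108 = 148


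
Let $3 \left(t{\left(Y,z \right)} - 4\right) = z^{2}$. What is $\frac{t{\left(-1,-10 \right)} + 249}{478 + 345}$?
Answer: $\frac{859}{2469} \approx 0.34791$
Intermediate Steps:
$t{\left(Y,z \right)} = 4 + \frac{z^{2}}{3}$
$\frac{t{\left(-1,-10 \right)} + 249}{478 + 345} = \frac{\left(4 + \frac{\left(-10\right)^{2}}{3}\right) + 249}{478 + 345} = \frac{\left(4 + \frac{1}{3} \cdot 100\right) + 249}{823} = \left(\left(4 + \frac{100}{3}\right) + 249\right) \frac{1}{823} = \left(\frac{112}{3} + 249\right) \frac{1}{823} = \frac{859}{3} \cdot \frac{1}{823} = \frac{859}{2469}$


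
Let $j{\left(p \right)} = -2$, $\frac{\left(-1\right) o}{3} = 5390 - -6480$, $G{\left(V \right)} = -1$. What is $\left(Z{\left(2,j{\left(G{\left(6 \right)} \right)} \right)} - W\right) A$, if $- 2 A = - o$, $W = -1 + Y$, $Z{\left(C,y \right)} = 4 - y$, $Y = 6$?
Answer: $-17805$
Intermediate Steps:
$o = -35610$ ($o = - 3 \left(5390 - -6480\right) = - 3 \left(5390 + 6480\right) = \left(-3\right) 11870 = -35610$)
$W = 5$ ($W = -1 + 6 = 5$)
$A = -17805$ ($A = - \frac{\left(-1\right) \left(-35610\right)}{2} = \left(- \frac{1}{2}\right) 35610 = -17805$)
$\left(Z{\left(2,j{\left(G{\left(6 \right)} \right)} \right)} - W\right) A = \left(\left(4 - -2\right) - 5\right) \left(-17805\right) = \left(\left(4 + 2\right) - 5\right) \left(-17805\right) = \left(6 - 5\right) \left(-17805\right) = 1 \left(-17805\right) = -17805$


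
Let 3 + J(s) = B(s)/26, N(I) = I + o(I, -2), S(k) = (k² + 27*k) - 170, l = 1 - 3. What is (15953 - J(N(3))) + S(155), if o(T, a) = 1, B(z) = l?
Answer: 571949/13 ≈ 43996.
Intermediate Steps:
l = -2
B(z) = -2
S(k) = -170 + k² + 27*k
N(I) = 1 + I (N(I) = I + 1 = 1 + I)
J(s) = -40/13 (J(s) = -3 - 2/26 = -3 - 2*1/26 = -3 - 1/13 = -40/13)
(15953 - J(N(3))) + S(155) = (15953 - 1*(-40/13)) + (-170 + 155² + 27*155) = (15953 + 40/13) + (-170 + 24025 + 4185) = 207429/13 + 28040 = 571949/13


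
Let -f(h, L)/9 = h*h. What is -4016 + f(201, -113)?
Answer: -367625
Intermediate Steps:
f(h, L) = -9*h² (f(h, L) = -9*h*h = -9*h²)
-4016 + f(201, -113) = -4016 - 9*201² = -4016 - 9*40401 = -4016 - 363609 = -367625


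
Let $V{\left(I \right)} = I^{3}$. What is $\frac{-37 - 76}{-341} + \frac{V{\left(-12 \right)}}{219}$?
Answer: $- \frac{188167}{24893} \approx -7.559$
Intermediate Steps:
$\frac{-37 - 76}{-341} + \frac{V{\left(-12 \right)}}{219} = \frac{-37 - 76}{-341} + \frac{\left(-12\right)^{3}}{219} = \left(-37 - 76\right) \left(- \frac{1}{341}\right) - \frac{576}{73} = \left(-113\right) \left(- \frac{1}{341}\right) - \frac{576}{73} = \frac{113}{341} - \frac{576}{73} = - \frac{188167}{24893}$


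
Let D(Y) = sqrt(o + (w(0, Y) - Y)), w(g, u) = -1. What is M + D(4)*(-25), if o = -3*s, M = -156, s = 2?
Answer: -156 - 25*I*sqrt(11) ≈ -156.0 - 82.916*I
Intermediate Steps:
o = -6 (o = -3*2 = -6)
D(Y) = sqrt(-7 - Y) (D(Y) = sqrt(-6 + (-1 - Y)) = sqrt(-7 - Y))
M + D(4)*(-25) = -156 + sqrt(-7 - 1*4)*(-25) = -156 + sqrt(-7 - 4)*(-25) = -156 + sqrt(-11)*(-25) = -156 + (I*sqrt(11))*(-25) = -156 - 25*I*sqrt(11)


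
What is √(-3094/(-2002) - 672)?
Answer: 5*I*√3245/11 ≈ 25.893*I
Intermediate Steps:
√(-3094/(-2002) - 672) = √(-3094*(-1/2002) - 672) = √(17/11 - 672) = √(-7375/11) = 5*I*√3245/11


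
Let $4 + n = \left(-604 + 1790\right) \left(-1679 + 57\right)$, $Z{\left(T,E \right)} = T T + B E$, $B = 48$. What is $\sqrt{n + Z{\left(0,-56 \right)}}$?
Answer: $4 i \sqrt{120399} \approx 1387.9 i$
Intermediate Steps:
$Z{\left(T,E \right)} = T^{2} + 48 E$ ($Z{\left(T,E \right)} = T T + 48 E = T^{2} + 48 E$)
$n = -1923696$ ($n = -4 + \left(-604 + 1790\right) \left(-1679 + 57\right) = -4 + 1186 \left(-1622\right) = -4 - 1923692 = -1923696$)
$\sqrt{n + Z{\left(0,-56 \right)}} = \sqrt{-1923696 + \left(0^{2} + 48 \left(-56\right)\right)} = \sqrt{-1923696 + \left(0 - 2688\right)} = \sqrt{-1923696 - 2688} = \sqrt{-1926384} = 4 i \sqrt{120399}$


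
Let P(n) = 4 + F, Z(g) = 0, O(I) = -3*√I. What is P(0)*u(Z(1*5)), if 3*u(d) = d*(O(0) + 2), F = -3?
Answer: 0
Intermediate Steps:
u(d) = 2*d/3 (u(d) = (d*(-3*√0 + 2))/3 = (d*(-3*0 + 2))/3 = (d*(0 + 2))/3 = (d*2)/3 = (2*d)/3 = 2*d/3)
P(n) = 1 (P(n) = 4 - 3 = 1)
P(0)*u(Z(1*5)) = 1*((⅔)*0) = 1*0 = 0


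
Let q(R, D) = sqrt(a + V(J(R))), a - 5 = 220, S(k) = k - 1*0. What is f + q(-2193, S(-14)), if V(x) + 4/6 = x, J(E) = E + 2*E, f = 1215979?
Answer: 1215979 + 2*I*sqrt(14298)/3 ≈ 1.216e+6 + 79.716*I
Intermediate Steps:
J(E) = 3*E
S(k) = k (S(k) = k + 0 = k)
V(x) = -2/3 + x
a = 225 (a = 5 + 220 = 225)
q(R, D) = sqrt(673/3 + 3*R) (q(R, D) = sqrt(225 + (-2/3 + 3*R)) = sqrt(673/3 + 3*R))
f + q(-2193, S(-14)) = 1215979 + sqrt(2019 + 27*(-2193))/3 = 1215979 + sqrt(2019 - 59211)/3 = 1215979 + sqrt(-57192)/3 = 1215979 + (2*I*sqrt(14298))/3 = 1215979 + 2*I*sqrt(14298)/3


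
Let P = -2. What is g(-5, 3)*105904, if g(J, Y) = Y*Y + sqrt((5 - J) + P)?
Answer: 953136 + 211808*sqrt(2) ≈ 1.2527e+6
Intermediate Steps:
g(J, Y) = Y**2 + sqrt(3 - J) (g(J, Y) = Y*Y + sqrt((5 - J) - 2) = Y**2 + sqrt(3 - J))
g(-5, 3)*105904 = (3**2 + sqrt(3 - 1*(-5)))*105904 = (9 + sqrt(3 + 5))*105904 = (9 + sqrt(8))*105904 = (9 + 2*sqrt(2))*105904 = 953136 + 211808*sqrt(2)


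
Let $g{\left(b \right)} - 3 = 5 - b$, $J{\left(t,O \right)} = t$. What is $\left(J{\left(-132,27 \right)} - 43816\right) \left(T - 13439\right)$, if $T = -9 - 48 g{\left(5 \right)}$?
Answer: $597341216$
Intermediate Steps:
$g{\left(b \right)} = 8 - b$ ($g{\left(b \right)} = 3 - \left(-5 + b\right) = 8 - b$)
$T = -153$ ($T = -9 - 48 \left(8 - 5\right) = -9 - 144 = -153$)
$\left(J{\left(-132,27 \right)} - 43816\right) \left(T - 13439\right) = \left(-132 - 43816\right) \left(-153 - 13439\right) = \left(-43948\right) \left(-13592\right) = 597341216$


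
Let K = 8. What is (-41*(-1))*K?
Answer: 328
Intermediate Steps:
(-41*(-1))*K = -41*(-1)*8 = 41*8 = 328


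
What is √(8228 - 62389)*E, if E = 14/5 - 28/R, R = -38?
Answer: 336*I*√54161/95 ≈ 823.11*I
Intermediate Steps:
E = 336/95 (E = 14/5 - 28/(-38) = 14*(⅕) - 28*(-1/38) = 14/5 + 14/19 = 336/95 ≈ 3.5368)
√(8228 - 62389)*E = √(8228 - 62389)*(336/95) = √(-54161)*(336/95) = (I*√54161)*(336/95) = 336*I*√54161/95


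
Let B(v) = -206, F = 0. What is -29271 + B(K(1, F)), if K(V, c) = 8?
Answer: -29477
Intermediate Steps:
-29271 + B(K(1, F)) = -29271 - 206 = -29477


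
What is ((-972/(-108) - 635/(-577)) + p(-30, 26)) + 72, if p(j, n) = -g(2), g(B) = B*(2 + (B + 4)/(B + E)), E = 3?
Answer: 218396/2885 ≈ 75.701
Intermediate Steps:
g(B) = B*(2 + (4 + B)/(3 + B)) (g(B) = B*(2 + (B + 4)/(B + 3)) = B*(2 + (4 + B)/(3 + B)))
p(j, n) = -32/5 (p(j, n) = -2*(10 + 3*2)/(3 + 2) = -2*(10 + 6)/5 = -2*16/5 = -1*32/5 = -32/5)
((-972/(-108) - 635/(-577)) + p(-30, 26)) + 72 = ((-972/(-108) - 635/(-577)) - 32/5) + 72 = ((-972*(-1/108) - 635*(-1/577)) - 32/5) + 72 = ((9 + 635/577) - 32/5) + 72 = (5828/577 - 32/5) + 72 = 10676/2885 + 72 = 218396/2885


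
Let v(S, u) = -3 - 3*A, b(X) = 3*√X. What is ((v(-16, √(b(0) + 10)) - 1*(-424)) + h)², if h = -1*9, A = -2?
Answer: 174724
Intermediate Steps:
h = -9
v(S, u) = 3 (v(S, u) = -3 - 3*(-2) = -3 + 6 = 3)
((v(-16, √(b(0) + 10)) - 1*(-424)) + h)² = ((3 - 1*(-424)) - 9)² = ((3 + 424) - 9)² = (427 - 9)² = 418² = 174724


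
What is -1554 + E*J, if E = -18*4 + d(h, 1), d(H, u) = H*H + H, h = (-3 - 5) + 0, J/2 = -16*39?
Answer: 18414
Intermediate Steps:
J = -1248 (J = 2*(-16*39) = 2*(-624) = -1248)
h = -8 (h = -8 + 0 = -8)
d(H, u) = H + H**2 (d(H, u) = H**2 + H = H + H**2)
E = -16 (E = -18*4 - 8*(1 - 8) = -72 - 8*(-7) = -72 + 56 = -16)
-1554 + E*J = -1554 - 16*(-1248) = -1554 + 19968 = 18414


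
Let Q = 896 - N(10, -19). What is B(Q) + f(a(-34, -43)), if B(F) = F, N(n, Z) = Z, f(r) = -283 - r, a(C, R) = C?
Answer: 666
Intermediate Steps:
Q = 915 (Q = 896 - 1*(-19) = 896 + 19 = 915)
B(Q) + f(a(-34, -43)) = 915 + (-283 - 1*(-34)) = 915 + (-283 + 34) = 915 - 249 = 666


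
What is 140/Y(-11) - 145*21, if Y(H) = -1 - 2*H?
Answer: -9115/3 ≈ -3038.3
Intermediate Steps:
140/Y(-11) - 145*21 = 140/(-1 - 2*(-11)) - 145*21 = 140/(-1 + 22) - 3045 = 140/21 - 3045 = 140*(1/21) - 3045 = 20/3 - 3045 = -9115/3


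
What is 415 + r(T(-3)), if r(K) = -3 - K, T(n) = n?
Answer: 415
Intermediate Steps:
415 + r(T(-3)) = 415 + (-3 - 1*(-3)) = 415 + (-3 + 3) = 415 + 0 = 415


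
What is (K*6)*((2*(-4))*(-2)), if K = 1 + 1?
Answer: 192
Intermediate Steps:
K = 2
(K*6)*((2*(-4))*(-2)) = (2*6)*((2*(-4))*(-2)) = 12*(-8*(-2)) = 12*16 = 192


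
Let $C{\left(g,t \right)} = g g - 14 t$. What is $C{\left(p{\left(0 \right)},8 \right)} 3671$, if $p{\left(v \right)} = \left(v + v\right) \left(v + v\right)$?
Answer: $-411152$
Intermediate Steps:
$p{\left(v \right)} = 4 v^{2}$ ($p{\left(v \right)} = 2 v 2 v = 4 v^{2}$)
$C{\left(g,t \right)} = g^{2} - 14 t$
$C{\left(p{\left(0 \right)},8 \right)} 3671 = \left(\left(4 \cdot 0^{2}\right)^{2} - 112\right) 3671 = \left(\left(4 \cdot 0\right)^{2} - 112\right) 3671 = \left(0^{2} - 112\right) 3671 = \left(0 - 112\right) 3671 = \left(-112\right) 3671 = -411152$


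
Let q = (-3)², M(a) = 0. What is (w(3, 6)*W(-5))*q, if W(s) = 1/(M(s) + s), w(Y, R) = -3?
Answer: 27/5 ≈ 5.4000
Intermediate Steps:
W(s) = 1/s (W(s) = 1/(0 + s) = 1/s)
q = 9
(w(3, 6)*W(-5))*q = -3/(-5)*9 = -3*(-⅕)*9 = (⅗)*9 = 27/5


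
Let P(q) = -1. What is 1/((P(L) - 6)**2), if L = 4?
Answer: 1/49 ≈ 0.020408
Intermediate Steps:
1/((P(L) - 6)**2) = 1/((-1 - 6)**2) = 1/((-7)**2) = 1/49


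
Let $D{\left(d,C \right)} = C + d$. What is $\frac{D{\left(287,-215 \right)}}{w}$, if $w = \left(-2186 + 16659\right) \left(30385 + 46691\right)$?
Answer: $\frac{2}{30986693} \approx 6.4544 \cdot 10^{-8}$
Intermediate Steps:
$w = 1115520948$ ($w = 14473 \cdot 77076 = 1115520948$)
$\frac{D{\left(287,-215 \right)}}{w} = \frac{-215 + 287}{1115520948} = 72 \cdot \frac{1}{1115520948} = \frac{2}{30986693}$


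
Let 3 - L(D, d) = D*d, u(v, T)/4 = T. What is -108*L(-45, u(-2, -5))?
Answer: 96876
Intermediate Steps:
u(v, T) = 4*T
L(D, d) = 3 - D*d
-108*L(-45, u(-2, -5)) = -108*(3 - 1*(-45)*4*(-5)) = -108*(3 - 1*(-45)*(-20)) = -108*(3 - 900) = -108*(-897) = 96876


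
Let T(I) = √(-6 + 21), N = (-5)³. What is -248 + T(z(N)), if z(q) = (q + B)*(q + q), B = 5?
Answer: -248 + √15 ≈ -244.13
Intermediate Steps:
N = -125
z(q) = 2*q*(5 + q) (z(q) = (q + 5)*(q + q) = (5 + q)*(2*q) = 2*q*(5 + q))
T(I) = √15
-248 + T(z(N)) = -248 + √15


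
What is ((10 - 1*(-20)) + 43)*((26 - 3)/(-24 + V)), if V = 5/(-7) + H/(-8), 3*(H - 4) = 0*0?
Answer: -23506/353 ≈ -66.589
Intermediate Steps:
H = 4 (H = 4 + (0*0)/3 = 4 + (⅓)*0 = 4 + 0 = 4)
V = -17/14 (V = 5/(-7) + 4/(-8) = 5*(-⅐) + 4*(-⅛) = -5/7 - ½ = -17/14 ≈ -1.2143)
((10 - 1*(-20)) + 43)*((26 - 3)/(-24 + V)) = ((10 - 1*(-20)) + 43)*((26 - 3)/(-24 - 17/14)) = ((10 + 20) + 43)*(23/(-353/14)) = (30 + 43)*(23*(-14/353)) = 73*(-322/353) = -23506/353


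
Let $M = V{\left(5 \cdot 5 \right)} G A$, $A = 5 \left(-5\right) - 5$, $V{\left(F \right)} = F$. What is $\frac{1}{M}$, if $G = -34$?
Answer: $\frac{1}{25500} \approx 3.9216 \cdot 10^{-5}$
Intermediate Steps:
$A = -30$ ($A = -25 - 5 = -30$)
$M = 25500$ ($M = 5 \cdot 5 \left(-34\right) \left(-30\right) = 25 \left(-34\right) \left(-30\right) = \left(-850\right) \left(-30\right) = 25500$)
$\frac{1}{M} = \frac{1}{25500}$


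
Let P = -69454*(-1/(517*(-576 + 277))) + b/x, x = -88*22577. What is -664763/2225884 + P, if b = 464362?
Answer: -1906509571385877/1942095137000161 ≈ -0.98168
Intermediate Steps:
x = -1986776
P = -9535091425/13960081564 (P = -69454*(-1/(517*(-576 + 277))) + 464362/(-1986776) = -69454/((-299*(-517))) + 464362*(-1/1986776) = -69454/154583 - 232181/993388 = -69454*1/154583 - 232181/993388 = -6314/14053 - 232181/993388 = -9535091425/13960081564 ≈ -0.68303)
-664763/2225884 + P = -664763/2225884 - 9535091425/13960081564 = -1906509571385877/1942095137000161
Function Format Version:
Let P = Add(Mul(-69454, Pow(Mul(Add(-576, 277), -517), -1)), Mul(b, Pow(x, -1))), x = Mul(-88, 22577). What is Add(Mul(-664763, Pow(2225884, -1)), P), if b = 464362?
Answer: Rational(-1906509571385877, 1942095137000161) ≈ -0.98168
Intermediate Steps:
x = -1986776
P = Rational(-9535091425, 13960081564) (P = Add(Mul(-69454, Pow(Mul(Add(-576, 277), -517), -1)), Mul(464362, Pow(-1986776, -1))) = Add(Mul(-69454, Pow(Mul(-299, -517), -1)), Mul(464362, Rational(-1, 1986776))) = Add(Mul(-69454, Pow(154583, -1)), Rational(-232181, 993388)) = Add(Mul(-69454, Rational(1, 154583)), Rational(-232181, 993388)) = Add(Rational(-6314, 14053), Rational(-232181, 993388)) = Rational(-9535091425, 13960081564) ≈ -0.68303)
Add(Mul(-664763, Pow(2225884, -1)), P) = Add(Mul(-664763, Pow(2225884, -1)), Rational(-9535091425, 13960081564)) = Add(Mul(-664763, Rational(1, 2225884)), Rational(-9535091425, 13960081564)) = Add(Rational(-664763, 2225884), Rational(-9535091425, 13960081564)) = Rational(-1906509571385877, 1942095137000161)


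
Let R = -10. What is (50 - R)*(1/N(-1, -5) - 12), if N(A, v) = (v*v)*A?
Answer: -3612/5 ≈ -722.40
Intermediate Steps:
N(A, v) = A*v**2 (N(A, v) = v**2*A = A*v**2)
(50 - R)*(1/N(-1, -5) - 12) = (50 - 1*(-10))*(1/(-1*(-5)**2) - 12) = (50 + 10)*(1/(-1*25) - 12) = 60*(1/(-25) - 12) = 60*(-1/25 - 12) = 60*(-301/25) = -3612/5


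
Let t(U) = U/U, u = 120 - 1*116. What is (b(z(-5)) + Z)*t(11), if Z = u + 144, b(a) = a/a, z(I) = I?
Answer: 149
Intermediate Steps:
u = 4 (u = 120 - 116 = 4)
b(a) = 1
t(U) = 1
Z = 148 (Z = 4 + 144 = 148)
(b(z(-5)) + Z)*t(11) = (1 + 148)*1 = 149*1 = 149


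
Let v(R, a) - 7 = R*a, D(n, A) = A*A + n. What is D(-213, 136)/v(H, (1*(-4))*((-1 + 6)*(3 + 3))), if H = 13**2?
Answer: -18283/20273 ≈ -0.90184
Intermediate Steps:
H = 169
D(n, A) = n + A**2 (D(n, A) = A**2 + n = n + A**2)
v(R, a) = 7 + R*a
D(-213, 136)/v(H, (1*(-4))*((-1 + 6)*(3 + 3))) = (-213 + 136**2)/(7 + 169*((1*(-4))*((-1 + 6)*(3 + 3)))) = (-213 + 18496)/(7 + 169*(-20*6)) = 18283/(7 + 169*(-4*30)) = 18283/(7 + 169*(-120)) = 18283/(7 - 20280) = 18283/(-20273) = 18283*(-1/20273) = -18283/20273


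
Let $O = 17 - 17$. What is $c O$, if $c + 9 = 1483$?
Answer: $0$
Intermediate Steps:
$c = 1474$ ($c = -9 + 1483 = 1474$)
$O = 0$
$c O = 1474 \cdot 0 = 0$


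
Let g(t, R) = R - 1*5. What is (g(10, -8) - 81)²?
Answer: 8836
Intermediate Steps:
g(t, R) = -5 + R (g(t, R) = R - 5 = -5 + R)
(g(10, -8) - 81)² = ((-5 - 8) - 81)² = (-13 - 81)² = (-94)² = 8836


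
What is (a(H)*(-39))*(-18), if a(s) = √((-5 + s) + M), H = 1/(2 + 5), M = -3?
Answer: 702*I*√385/7 ≈ 1967.7*I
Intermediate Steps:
H = ⅐ (H = 1/7 = ⅐ ≈ 0.14286)
a(s) = √(-8 + s) (a(s) = √((-5 + s) - 3) = √(-8 + s))
(a(H)*(-39))*(-18) = (√(-8 + ⅐)*(-39))*(-18) = (√(-55/7)*(-39))*(-18) = ((I*√385/7)*(-39))*(-18) = -39*I*√385/7*(-18) = 702*I*√385/7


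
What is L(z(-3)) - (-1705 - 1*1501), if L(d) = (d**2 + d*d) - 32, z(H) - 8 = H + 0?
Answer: 3224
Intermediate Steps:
z(H) = 8 + H (z(H) = 8 + (H + 0) = 8 + H)
L(d) = -32 + 2*d**2 (L(d) = (d**2 + d**2) - 32 = 2*d**2 - 32 = -32 + 2*d**2)
L(z(-3)) - (-1705 - 1*1501) = (-32 + 2*(8 - 3)**2) - (-1705 - 1*1501) = (-32 + 2*5**2) - (-1705 - 1501) = (-32 + 2*25) - 1*(-3206) = (-32 + 50) + 3206 = 18 + 3206 = 3224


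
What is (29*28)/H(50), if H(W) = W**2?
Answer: 203/625 ≈ 0.32480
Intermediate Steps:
(29*28)/H(50) = (29*28)/(50**2) = 812/2500 = 812*(1/2500) = 203/625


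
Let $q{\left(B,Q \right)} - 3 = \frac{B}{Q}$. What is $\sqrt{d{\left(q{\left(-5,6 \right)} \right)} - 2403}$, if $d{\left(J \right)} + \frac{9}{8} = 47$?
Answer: $\frac{i \sqrt{37714}}{4} \approx 48.55 i$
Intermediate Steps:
$q{\left(B,Q \right)} = 3 + \frac{B}{Q}$
$d{\left(J \right)} = \frac{367}{8}$ ($d{\left(J \right)} = - \frac{9}{8} + 47 = \frac{367}{8}$)
$\sqrt{d{\left(q{\left(-5,6 \right)} \right)} - 2403} = \sqrt{\frac{367}{8} - 2403} = \sqrt{- \frac{18857}{8}} = \frac{i \sqrt{37714}}{4}$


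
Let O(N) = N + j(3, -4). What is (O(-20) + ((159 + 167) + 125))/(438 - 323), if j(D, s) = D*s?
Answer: 419/115 ≈ 3.6435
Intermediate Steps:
O(N) = -12 + N (O(N) = N + 3*(-4) = N - 12 = -12 + N)
(O(-20) + ((159 + 167) + 125))/(438 - 323) = ((-12 - 20) + ((159 + 167) + 125))/(438 - 323) = (-32 + (326 + 125))/115 = (-32 + 451)*(1/115) = 419*(1/115) = 419/115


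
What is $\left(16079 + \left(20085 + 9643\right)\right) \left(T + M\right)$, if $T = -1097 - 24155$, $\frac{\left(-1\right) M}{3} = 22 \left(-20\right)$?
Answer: $-1096253124$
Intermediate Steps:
$M = 1320$ ($M = - 3 \cdot 22 \left(-20\right) = \left(-3\right) \left(-440\right) = 1320$)
$T = -25252$
$\left(16079 + \left(20085 + 9643\right)\right) \left(T + M\right) = \left(16079 + \left(20085 + 9643\right)\right) \left(-25252 + 1320\right) = \left(16079 + 29728\right) \left(-23932\right) = 45807 \left(-23932\right) = -1096253124$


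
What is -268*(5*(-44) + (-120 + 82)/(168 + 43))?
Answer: 12450744/211 ≈ 59008.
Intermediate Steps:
-268*(5*(-44) + (-120 + 82)/(168 + 43)) = -268*(-220 - 38/211) = -268*(-46458/211) = 12450744/211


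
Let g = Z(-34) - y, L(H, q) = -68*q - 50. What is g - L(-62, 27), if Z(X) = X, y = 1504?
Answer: 348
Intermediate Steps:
L(H, q) = -50 - 68*q
g = -1538 (g = -34 - 1*1504 = -34 - 1504 = -1538)
g - L(-62, 27) = -1538 - (-50 - 68*27) = -1538 - (-50 - 1836) = -1538 - 1*(-1886) = -1538 + 1886 = 348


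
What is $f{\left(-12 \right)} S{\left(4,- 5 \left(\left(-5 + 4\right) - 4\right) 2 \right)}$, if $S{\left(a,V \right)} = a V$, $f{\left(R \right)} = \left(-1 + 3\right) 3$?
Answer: $1200$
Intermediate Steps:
$f{\left(R \right)} = 6$ ($f{\left(R \right)} = 2 \cdot 3 = 6$)
$S{\left(a,V \right)} = V a$
$f{\left(-12 \right)} S{\left(4,- 5 \left(\left(-5 + 4\right) - 4\right) 2 \right)} = 6 - 5 \left(\left(-5 + 4\right) - 4\right) 2 \cdot 4 = 6 - 5 \left(-1 - 4\right) 2 \cdot 4 = 6 \left(-5\right) \left(-5\right) 2 \cdot 4 = 6 \cdot 25 \cdot 2 \cdot 4 = 6 \cdot 50 \cdot 4 = 6 \cdot 200 = 1200$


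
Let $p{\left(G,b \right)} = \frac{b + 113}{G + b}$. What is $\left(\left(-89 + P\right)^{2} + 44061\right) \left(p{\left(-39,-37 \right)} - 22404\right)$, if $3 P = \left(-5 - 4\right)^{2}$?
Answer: $-1073311525$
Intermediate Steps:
$p{\left(G,b \right)} = \frac{113 + b}{G + b}$
$P = 27$ ($P = \frac{\left(-5 - 4\right)^{2}}{3} = \frac{\left(-9\right)^{2}}{3} = \frac{1}{3} \cdot 81 = 27$)
$\left(\left(-89 + P\right)^{2} + 44061\right) \left(p{\left(-39,-37 \right)} - 22404\right) = \left(\left(-89 + 27\right)^{2} + 44061\right) \left(\frac{113 - 37}{-39 - 37} - 22404\right) = \left(\left(-62\right)^{2} + 44061\right) \left(\frac{1}{-76} \cdot 76 - 22404\right) = \left(3844 + 44061\right) \left(\left(- \frac{1}{76}\right) 76 - 22404\right) = 47905 \left(-1 - 22404\right) = 47905 \left(-22405\right) = -1073311525$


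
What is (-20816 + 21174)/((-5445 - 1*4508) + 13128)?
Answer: 358/3175 ≈ 0.11276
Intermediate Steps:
(-20816 + 21174)/((-5445 - 1*4508) + 13128) = 358/((-5445 - 4508) + 13128) = 358/(-9953 + 13128) = 358/3175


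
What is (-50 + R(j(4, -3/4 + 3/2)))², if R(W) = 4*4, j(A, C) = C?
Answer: 1156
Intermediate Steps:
R(W) = 16
(-50 + R(j(4, -3/4 + 3/2)))² = (-50 + 16)² = (-34)² = 1156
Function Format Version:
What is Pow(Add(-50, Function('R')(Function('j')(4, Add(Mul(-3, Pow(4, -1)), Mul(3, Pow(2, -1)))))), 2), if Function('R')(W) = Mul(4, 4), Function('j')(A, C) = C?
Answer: 1156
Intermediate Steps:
Function('R')(W) = 16
Pow(Add(-50, Function('R')(Function('j')(4, Add(Mul(-3, Pow(4, -1)), Mul(3, Pow(2, -1)))))), 2) = Pow(Add(-50, 16), 2) = Pow(-34, 2) = 1156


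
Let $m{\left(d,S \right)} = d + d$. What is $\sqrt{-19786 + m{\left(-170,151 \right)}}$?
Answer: $i \sqrt{20126} \approx 141.87 i$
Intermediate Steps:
$m{\left(d,S \right)} = 2 d$
$\sqrt{-19786 + m{\left(-170,151 \right)}} = \sqrt{-19786 + 2 \left(-170\right)} = \sqrt{-19786 - 340} = \sqrt{-20126} = i \sqrt{20126}$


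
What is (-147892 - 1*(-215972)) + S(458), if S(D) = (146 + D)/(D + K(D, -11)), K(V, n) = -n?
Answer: 31930124/469 ≈ 68081.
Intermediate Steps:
S(D) = (146 + D)/(11 + D) (S(D) = (146 + D)/(D - 1*(-11)) = (146 + D)/(D + 11) = (146 + D)/(11 + D))
(-147892 - 1*(-215972)) + S(458) = (-147892 - 1*(-215972)) + (146 + 458)/(11 + 458) = (-147892 + 215972) + 604/469 = 68080 + (1/469)*604 = 68080 + 604/469 = 31930124/469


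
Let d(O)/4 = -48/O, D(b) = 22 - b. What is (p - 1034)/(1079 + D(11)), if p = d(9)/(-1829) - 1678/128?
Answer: -367707209/382773120 ≈ -0.96064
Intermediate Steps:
d(O) = -192/O (d(O) = 4*(-48/O) = -192/O)
p = -4599497/351168 (p = -192/9/(-1829) - 1678/128 = -192*⅑*(-1/1829) - 1678*1/128 = -64/3*(-1/1829) - 839/64 = 64/5487 - 839/64 = -4599497/351168 ≈ -13.098)
(p - 1034)/(1079 + D(11)) = (-4599497/351168 - 1034)/(1079 + (22 - 1*11)) = -367707209/(351168*(1079 + (22 - 11))) = -367707209/(351168*(1079 + 11)) = -367707209/351168/1090 = -367707209/351168*1/1090 = -367707209/382773120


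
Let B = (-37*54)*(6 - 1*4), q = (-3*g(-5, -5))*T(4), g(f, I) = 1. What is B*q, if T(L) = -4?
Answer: -47952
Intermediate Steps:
q = 12 (q = -3*1*(-4) = -3*(-4) = 12)
B = -3996 (B = -1998*(6 - 4) = -1998*2 = -3996)
B*q = -3996*12 = -47952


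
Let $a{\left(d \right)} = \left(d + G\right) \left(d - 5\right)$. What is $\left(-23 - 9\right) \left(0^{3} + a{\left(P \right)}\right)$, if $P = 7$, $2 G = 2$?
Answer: $-512$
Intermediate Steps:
$G = 1$ ($G = \frac{1}{2} \cdot 2 = 1$)
$a{\left(d \right)} = \left(1 + d\right) \left(-5 + d\right)$ ($a{\left(d \right)} = \left(d + 1\right) \left(d - 5\right) = \left(1 + d\right) \left(-5 + d\right)$)
$\left(-23 - 9\right) \left(0^{3} + a{\left(P \right)}\right) = \left(-23 - 9\right) \left(0^{3} - \left(33 - 49\right)\right) = - 32 \left(0 - -16\right) = - 32 \left(0 + 16\right) = \left(-32\right) 16 = -512$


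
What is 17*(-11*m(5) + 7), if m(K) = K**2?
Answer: -4556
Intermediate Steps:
17*(-11*m(5) + 7) = 17*(-11*5**2 + 7) = 17*(-11*25 + 7) = 17*(-275 + 7) = 17*(-268) = -4556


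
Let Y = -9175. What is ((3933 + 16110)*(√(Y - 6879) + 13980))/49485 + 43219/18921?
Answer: 353588297477/62420379 + 6681*I*√16054/16495 ≈ 5664.6 + 51.319*I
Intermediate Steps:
((3933 + 16110)*(√(Y - 6879) + 13980))/49485 + 43219/18921 = ((3933 + 16110)*(√(-9175 - 6879) + 13980))/49485 + 43219/18921 = (20043*(√(-16054) + 13980))*(1/49485) + 43219*(1/18921) = (20043*(I*√16054 + 13980))*(1/49485) + 43219/18921 = (20043*(13980 + I*√16054))*(1/49485) + 43219/18921 = (280201140 + 20043*I*√16054)*(1/49485) + 43219/18921 = (18680076/3299 + 6681*I*√16054/16495) + 43219/18921 = 353588297477/62420379 + 6681*I*√16054/16495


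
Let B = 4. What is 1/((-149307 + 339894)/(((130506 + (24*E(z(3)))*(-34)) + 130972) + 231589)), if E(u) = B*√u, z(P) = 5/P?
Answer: 493067/190587 - 64*√15/11211 ≈ 2.5650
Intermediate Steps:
E(u) = 4*√u
1/((-149307 + 339894)/(((130506 + (24*E(z(3)))*(-34)) + 130972) + 231589)) = 1/((-149307 + 339894)/(((130506 + (24*(4*√(5/3)))*(-34)) + 130972) + 231589)) = 1/(190587/(((130506 + (24*(4*√(5*(⅓))))*(-34)) + 130972) + 231589)) = 1/(190587/(((130506 + (24*(4*√(5/3)))*(-34)) + 130972) + 231589)) = 1/(190587/(((130506 + (24*(4*(√15/3)))*(-34)) + 130972) + 231589)) = 1/(190587/(((130506 + (24*(4*√15/3))*(-34)) + 130972) + 231589)) = 1/(190587/(((130506 + (32*√15)*(-34)) + 130972) + 231589)) = 1/(190587/(((130506 - 1088*√15) + 130972) + 231589)) = 1/(190587/((261478 - 1088*√15) + 231589)) = 1/(190587/(493067 - 1088*√15)) = 493067/190587 - 64*√15/11211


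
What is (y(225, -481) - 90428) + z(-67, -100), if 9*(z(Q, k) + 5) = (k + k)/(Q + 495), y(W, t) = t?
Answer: -87550232/963 ≈ -90914.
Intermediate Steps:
z(Q, k) = -5 + 2*k/(9*(495 + Q)) (z(Q, k) = -5 + ((k + k)/(Q + 495))/9 = -5 + ((2*k)/(495 + Q))/9 = -5 + (2*k/(495 + Q))/9 = -5 + 2*k/(9*(495 + Q)))
(y(225, -481) - 90428) + z(-67, -100) = (-481 - 90428) + (-22275 - 45*(-67) + 2*(-100))/(9*(495 - 67)) = -90909 + (1/9)*(-22275 + 3015 - 200)/428 = -90909 + (1/9)*(1/428)*(-19460) = -90909 - 4865/963 = -87550232/963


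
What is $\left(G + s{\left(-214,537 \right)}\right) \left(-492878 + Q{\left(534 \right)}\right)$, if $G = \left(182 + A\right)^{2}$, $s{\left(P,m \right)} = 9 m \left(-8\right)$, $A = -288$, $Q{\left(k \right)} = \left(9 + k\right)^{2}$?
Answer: $5431539412$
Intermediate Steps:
$s{\left(P,m \right)} = - 72 m$
$G = 11236$ ($G = \left(182 - 288\right)^{2} = \left(-106\right)^{2} = 11236$)
$\left(G + s{\left(-214,537 \right)}\right) \left(-492878 + Q{\left(534 \right)}\right) = \left(11236 - 38664\right) \left(-492878 + \left(9 + 534\right)^{2}\right) = \left(11236 - 38664\right) \left(-492878 + 543^{2}\right) = - 27428 \left(-492878 + 294849\right) = \left(-27428\right) \left(-198029\right) = 5431539412$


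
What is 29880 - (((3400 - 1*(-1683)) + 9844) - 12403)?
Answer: 27356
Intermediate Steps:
29880 - (((3400 - 1*(-1683)) + 9844) - 12403) = 29880 - (((3400 + 1683) + 9844) - 12403) = 29880 - ((5083 + 9844) - 12403) = 29880 - (14927 - 12403) = 29880 - 1*2524 = 29880 - 2524 = 27356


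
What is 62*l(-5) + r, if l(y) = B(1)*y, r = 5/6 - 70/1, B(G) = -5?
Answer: 8885/6 ≈ 1480.8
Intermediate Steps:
r = -415/6 (r = 5*(1/6) - 70*1 = 5/6 - 70 = -415/6 ≈ -69.167)
l(y) = -5*y
62*l(-5) + r = 62*(-5*(-5)) - 415/6 = 62*25 - 415/6 = 1550 - 415/6 = 8885/6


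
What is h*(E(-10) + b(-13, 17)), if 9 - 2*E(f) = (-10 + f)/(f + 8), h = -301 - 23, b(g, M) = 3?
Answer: -810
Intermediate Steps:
h = -324
E(f) = 9/2 - (-10 + f)/(2*(8 + f)) (E(f) = 9/2 - (-10 + f)/(2*(f + 8)) = 9/2 - (-10 + f)/(2*(8 + f)))
h*(E(-10) + b(-13, 17)) = -324*((41 + 4*(-10))/(8 - 10) + 3) = -324*((41 - 40)/(-2) + 3) = -324*(-1/2*1 + 3) = -324*(-1/2 + 3) = -324*5/2 = -810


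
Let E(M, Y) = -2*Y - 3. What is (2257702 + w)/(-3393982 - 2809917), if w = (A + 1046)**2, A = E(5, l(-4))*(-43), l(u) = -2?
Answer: -3263711/6203899 ≈ -0.52607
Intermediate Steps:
E(M, Y) = -3 - 2*Y
A = -43 (A = (-3 - 2*(-2))*(-43) = (-3 + 4)*(-43) = 1*(-43) = -43)
w = 1006009 (w = (-43 + 1046)**2 = 1003**2 = 1006009)
(2257702 + w)/(-3393982 - 2809917) = (2257702 + 1006009)/(-3393982 - 2809917) = 3263711/(-6203899) = 3263711*(-1/6203899) = -3263711/6203899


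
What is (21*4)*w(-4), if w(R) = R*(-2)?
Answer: 672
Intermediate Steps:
w(R) = -2*R
(21*4)*w(-4) = (21*4)*(-2*(-4)) = 84*8 = 672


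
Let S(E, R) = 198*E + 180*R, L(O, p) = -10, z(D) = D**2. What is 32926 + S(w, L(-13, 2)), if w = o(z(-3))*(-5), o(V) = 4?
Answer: 27166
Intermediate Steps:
w = -20 (w = 4*(-5) = -20)
S(E, R) = 180*R + 198*E
32926 + S(w, L(-13, 2)) = 32926 + (180*(-10) + 198*(-20)) = 32926 + (-1800 - 3960) = 32926 - 5760 = 27166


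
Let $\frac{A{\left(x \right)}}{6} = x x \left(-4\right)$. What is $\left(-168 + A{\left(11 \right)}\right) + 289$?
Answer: $-2783$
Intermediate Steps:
$A{\left(x \right)} = - 24 x^{2}$ ($A{\left(x \right)} = 6 x x \left(-4\right) = 6 x^{2} \left(-4\right) = 6 \left(- 4 x^{2}\right) = - 24 x^{2}$)
$\left(-168 + A{\left(11 \right)}\right) + 289 = \left(-168 - 24 \cdot 11^{2}\right) + 289 = \left(-168 - 2904\right) + 289 = -3072 + 289 = -2783$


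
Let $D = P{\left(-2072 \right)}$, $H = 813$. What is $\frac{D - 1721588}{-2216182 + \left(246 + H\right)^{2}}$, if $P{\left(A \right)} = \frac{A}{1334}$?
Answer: $\frac{1148300232}{730165567} \approx 1.5727$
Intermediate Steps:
$P{\left(A \right)} = \frac{A}{1334}$ ($P{\left(A \right)} = A \frac{1}{1334} = \frac{A}{1334}$)
$D = - \frac{1036}{667}$ ($D = \frac{1}{1334} \left(-2072\right) = - \frac{1036}{667} \approx -1.5532$)
$\frac{D - 1721588}{-2216182 + \left(246 + H\right)^{2}} = \frac{- \frac{1036}{667} - 1721588}{-2216182 + \left(246 + 813\right)^{2}} = - \frac{1148300232}{667 \left(-2216182 + 1059^{2}\right)} = - \frac{1148300232}{667 \left(-2216182 + 1121481\right)} = - \frac{1148300232}{667 \left(-1094701\right)} = \left(- \frac{1148300232}{667}\right) \left(- \frac{1}{1094701}\right) = \frac{1148300232}{730165567}$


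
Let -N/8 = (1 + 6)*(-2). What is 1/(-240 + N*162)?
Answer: 1/17904 ≈ 5.5853e-5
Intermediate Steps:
N = 112 (N = -8*(1 + 6)*(-2) = -56*(-2) = -8*(-14) = 112)
1/(-240 + N*162) = 1/(-240 + 112*162) = 1/(-240 + 18144) = 1/17904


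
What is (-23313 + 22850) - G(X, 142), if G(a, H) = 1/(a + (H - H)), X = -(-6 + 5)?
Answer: -464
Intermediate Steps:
X = 1 (X = -1*(-1) = 1)
G(a, H) = 1/a (G(a, H) = 1/(a + 0) = 1/a)
(-23313 + 22850) - G(X, 142) = (-23313 + 22850) - 1/1 = -463 - 1*1 = -463 - 1 = -464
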